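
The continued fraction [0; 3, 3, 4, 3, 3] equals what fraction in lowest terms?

Fold from the inside: start with 3/1.
  3 + 1/3 = 10/3
  4 + 3/10 = 43/10
  3 + 10/43 = 139/43
  3 + 43/139 = 460/139
  0 + 139/460 = 139/460

139/460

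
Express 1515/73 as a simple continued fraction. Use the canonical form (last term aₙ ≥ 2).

[20; 1, 3, 18]

1515 = 20*73 + 55
73 = 1*55 + 18
55 = 3*18 + 1
18 = 18*1 + 0  (stop)
So 1515/73 = [20; 1, 3, 18].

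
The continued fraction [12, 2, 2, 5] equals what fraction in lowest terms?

335/27

Fold from the inside: start with 5/1.
  2 + 1/5 = 11/5
  2 + 5/11 = 27/11
  12 + 11/27 = 335/27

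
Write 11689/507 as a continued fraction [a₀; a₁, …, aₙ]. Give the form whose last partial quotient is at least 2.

11689 = 23·507 + 28
507 = 18·28 + 3
28 = 9·3 + 1
3 = 3·1 + 0  (stop)
So 11689/507 = [23; 18, 9, 3].

[23; 18, 9, 3]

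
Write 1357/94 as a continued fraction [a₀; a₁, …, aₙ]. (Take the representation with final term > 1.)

[14; 2, 3, 2, 2, 2]

1357 = 14×94 + 41
94 = 2×41 + 12
41 = 3×12 + 5
12 = 2×5 + 2
5 = 2×2 + 1
2 = 2×1 + 0  (stop)
So 1357/94 = [14; 2, 3, 2, 2, 2].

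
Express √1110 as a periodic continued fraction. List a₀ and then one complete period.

a₀ = ⌊√1110⌋ = 33.
With m₀=0, d₀=1 and mₖ₊₁ = dₖaₖ − mₖ, dₖ₊₁ = (n − mₖ₊₁²)/dₖ, aₖ₊₁ = ⌊(a₀+mₖ₊₁)/dₖ₊₁⌋:
  k=1: m=33, d=21, a=3
  k=2: m=30, d=10, a=6
  k=3: m=30, d=21, a=3
  k=4: m=33, d=1, a=66
d=1 and a=2a₀=66 at k=4, so the next step gives (m, d) = (33, 21) again — its k=1 value — and the period has length 4.

[33; 3, 6, 3, 66]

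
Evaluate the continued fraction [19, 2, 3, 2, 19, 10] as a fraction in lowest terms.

60761/3126

Fold from the inside: start with 10/1.
  19 + 1/10 = 191/10
  2 + 10/191 = 392/191
  3 + 191/392 = 1367/392
  2 + 392/1367 = 3126/1367
  19 + 1367/3126 = 60761/3126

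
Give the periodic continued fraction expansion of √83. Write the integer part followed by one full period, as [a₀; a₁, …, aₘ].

a₀ = ⌊√83⌋ = 9.

[9; 9, 18]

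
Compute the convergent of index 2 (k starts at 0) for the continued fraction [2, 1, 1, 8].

Using pₖ = aₖpₖ₋₁ + pₖ₋₂, qₖ = aₖqₖ₋₁ + qₖ₋₂ (with p₋₁=1, p₋₂=0, q₋₁=0, q₋₂=1):
  k=0: a=2, p=2, q=1
  k=1: a=1, p=3, q=1
  k=2: a=1, p=5, q=2

5/2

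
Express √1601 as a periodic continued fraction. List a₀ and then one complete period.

[40; 80]

a₀ = ⌊√1601⌋ = 40.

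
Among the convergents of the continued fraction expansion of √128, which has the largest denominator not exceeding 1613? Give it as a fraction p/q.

√128 = [11; 3, 5, 3, 22, …] (period length 4).
Convergents:
  p_0/q_0 = 11/1
  p_1/q_1 = 34/3
  p_2/q_2 = 181/16
  p_3/q_3 = 577/51
  p_4/q_4 = 12875/1138
  p_5/q_5 = 39202/3465
q_4 = 1138 ≤ 1613 < 3465 = q_5, so the answer is 12875/1138.

12875/1138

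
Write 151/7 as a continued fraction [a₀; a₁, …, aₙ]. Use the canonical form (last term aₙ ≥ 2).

[21; 1, 1, 3]

151 = 21*7 + 4
7 = 1*4 + 3
4 = 1*3 + 1
3 = 3*1 + 0  (stop)
So 151/7 = [21; 1, 1, 3].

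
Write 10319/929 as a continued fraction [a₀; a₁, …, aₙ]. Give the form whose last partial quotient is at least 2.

10319 = 11·929 + 100
929 = 9·100 + 29
100 = 3·29 + 13
29 = 2·13 + 3
13 = 4·3 + 1
3 = 3·1 + 0  (stop)
So 10319/929 = [11; 9, 3, 2, 4, 3].

[11; 9, 3, 2, 4, 3]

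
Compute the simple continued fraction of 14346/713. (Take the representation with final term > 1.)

[20; 8, 3, 2, 3, 1, 2]

14346 = 20·713 + 86
713 = 8·86 + 25
86 = 3·25 + 11
25 = 2·11 + 3
11 = 3·3 + 2
3 = 1·2 + 1
2 = 2·1 + 0  (stop)
So 14346/713 = [20; 8, 3, 2, 3, 1, 2].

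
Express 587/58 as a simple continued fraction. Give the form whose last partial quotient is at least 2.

[10; 8, 3, 2]

587 = 10*58 + 7
58 = 8*7 + 2
7 = 3*2 + 1
2 = 2*1 + 0  (stop)
So 587/58 = [10; 8, 3, 2].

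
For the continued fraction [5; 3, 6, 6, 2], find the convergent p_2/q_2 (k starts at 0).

101/19

Using pₖ = aₖpₖ₋₁ + pₖ₋₂, qₖ = aₖqₖ₋₁ + qₖ₋₂ (with p₋₁=1, p₋₂=0, q₋₁=0, q₋₂=1):
  k=0: a=5, p=5, q=1
  k=1: a=3, p=16, q=3
  k=2: a=6, p=101, q=19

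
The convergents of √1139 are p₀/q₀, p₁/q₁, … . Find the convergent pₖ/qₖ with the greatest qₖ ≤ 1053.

√1139 = [33; 1, 2, 1, 66, …] (period length 4).
Convergents:
  p_0/q_0 = 33/1
  p_1/q_1 = 34/1
  p_2/q_2 = 101/3
  p_3/q_3 = 135/4
  p_4/q_4 = 9011/267
  p_5/q_5 = 9146/271
  p_6/q_6 = 27303/809
  p_7/q_7 = 36449/1080
q_6 = 809 ≤ 1053 < 1080 = q_7, so the answer is 27303/809.

27303/809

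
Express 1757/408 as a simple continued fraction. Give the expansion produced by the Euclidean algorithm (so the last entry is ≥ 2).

1757 = 4·408 + 125
408 = 3·125 + 33
125 = 3·33 + 26
33 = 1·26 + 7
26 = 3·7 + 5
7 = 1·5 + 2
5 = 2·2 + 1
2 = 2·1 + 0  (stop)
So 1757/408 = [4; 3, 3, 1, 3, 1, 2, 2].

[4; 3, 3, 1, 3, 1, 2, 2]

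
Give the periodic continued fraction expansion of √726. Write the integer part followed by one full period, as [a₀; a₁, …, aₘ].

a₀ = ⌊√726⌋ = 26.
With m₀=0, d₀=1 and mₖ₊₁ = dₖaₖ − mₖ, dₖ₊₁ = (n − mₖ₊₁²)/dₖ, aₖ₊₁ = ⌊(a₀+mₖ₊₁)/dₖ₊₁⌋:
  k=1: m=26, d=50, a=1
  k=2: m=24, d=3, a=16
  k=3: m=24, d=50, a=1
  k=4: m=26, d=1, a=52
d=1 and a=2a₀=52 at k=4, so the next step gives (m, d) = (26, 50) again — its k=1 value — and the period has length 4.

[26; 1, 16, 1, 52]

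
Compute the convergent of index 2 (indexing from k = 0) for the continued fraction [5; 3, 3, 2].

Using pₖ = aₖpₖ₋₁ + pₖ₋₂, qₖ = aₖqₖ₋₁ + qₖ₋₂ (with p₋₁=1, p₋₂=0, q₋₁=0, q₋₂=1):
  k=0: a=5, p=5, q=1
  k=1: a=3, p=16, q=3
  k=2: a=3, p=53, q=10

53/10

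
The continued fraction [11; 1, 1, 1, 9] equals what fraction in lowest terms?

338/29

Fold from the inside: start with 9/1.
  1 + 1/9 = 10/9
  1 + 9/10 = 19/10
  1 + 10/19 = 29/19
  11 + 19/29 = 338/29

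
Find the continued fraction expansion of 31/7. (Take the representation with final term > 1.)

31 = 4*7 + 3
7 = 2*3 + 1
3 = 3*1 + 0  (stop)
So 31/7 = [4; 2, 3].

[4; 2, 3]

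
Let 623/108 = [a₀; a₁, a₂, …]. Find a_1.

1

623 = 5·108 + 83   →  a_0 = 5
108 = 1·83 + 25   →  a_1 = 1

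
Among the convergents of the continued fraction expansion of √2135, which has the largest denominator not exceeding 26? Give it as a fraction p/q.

√2135 = [46; 4, 1, 5, 1, 4, 92, …] (period length 6).
Convergents:
  p_0/q_0 = 46/1
  p_1/q_1 = 185/4
  p_2/q_2 = 231/5
  p_3/q_3 = 1340/29
q_2 = 5 ≤ 26 < 29 = q_3, so the answer is 231/5.

231/5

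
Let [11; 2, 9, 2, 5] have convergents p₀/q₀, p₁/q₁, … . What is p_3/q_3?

Using pₖ = aₖpₖ₋₁ + pₖ₋₂, qₖ = aₖqₖ₋₁ + qₖ₋₂ (with p₋₁=1, p₋₂=0, q₋₁=0, q₋₂=1):
  k=0: a=11, p=11, q=1
  k=1: a=2, p=23, q=2
  k=2: a=9, p=218, q=19
  k=3: a=2, p=459, q=40

459/40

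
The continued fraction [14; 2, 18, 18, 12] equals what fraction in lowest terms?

116660/8053

Fold from the inside: start with 12/1.
  18 + 1/12 = 217/12
  18 + 12/217 = 3918/217
  2 + 217/3918 = 8053/3918
  14 + 3918/8053 = 116660/8053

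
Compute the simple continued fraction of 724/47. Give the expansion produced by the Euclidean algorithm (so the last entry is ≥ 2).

724 = 15·47 + 19
47 = 2·19 + 9
19 = 2·9 + 1
9 = 9·1 + 0  (stop)
So 724/47 = [15; 2, 2, 9].

[15; 2, 2, 9]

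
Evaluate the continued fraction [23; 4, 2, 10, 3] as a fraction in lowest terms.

6758/291

Fold from the inside: start with 3/1.
  10 + 1/3 = 31/3
  2 + 3/31 = 65/31
  4 + 31/65 = 291/65
  23 + 65/291 = 6758/291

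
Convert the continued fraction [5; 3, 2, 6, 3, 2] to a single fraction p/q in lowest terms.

1740/329

Using pₖ = aₖpₖ₋₁ + pₖ₋₂ and qₖ = aₖqₖ₋₁ + qₖ₋₂:
  k=0: a=5, p=5, q=1
  k=1: a=3, p=16, q=3
  k=2: a=2, p=37, q=7
  k=3: a=6, p=238, q=45
  k=4: a=3, p=751, q=142
  k=5: a=2, p=1740, q=329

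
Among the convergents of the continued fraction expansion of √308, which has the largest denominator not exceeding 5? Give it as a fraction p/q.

√308 = [17; 1, 1, 4, 1, 1, 34, …] (period length 6).
Convergents:
  p_0/q_0 = 17/1
  p_1/q_1 = 18/1
  p_2/q_2 = 35/2
  p_3/q_3 = 158/9
q_2 = 2 ≤ 5 < 9 = q_3, so the answer is 35/2.

35/2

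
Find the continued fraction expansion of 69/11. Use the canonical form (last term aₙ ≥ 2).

[6; 3, 1, 2]

69 = 6·11 + 3
11 = 3·3 + 2
3 = 1·2 + 1
2 = 2·1 + 0  (stop)
So 69/11 = [6; 3, 1, 2].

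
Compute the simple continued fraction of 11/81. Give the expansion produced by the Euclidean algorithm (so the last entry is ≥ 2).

11 = 0·81 + 11
81 = 7·11 + 4
11 = 2·4 + 3
4 = 1·3 + 1
3 = 3·1 + 0  (stop)
So 11/81 = [0; 7, 2, 1, 3].

[0; 7, 2, 1, 3]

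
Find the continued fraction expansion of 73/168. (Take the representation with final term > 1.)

73 = 0×168 + 73
168 = 2×73 + 22
73 = 3×22 + 7
22 = 3×7 + 1
7 = 7×1 + 0  (stop)
So 73/168 = [0; 2, 3, 3, 7].

[0; 2, 3, 3, 7]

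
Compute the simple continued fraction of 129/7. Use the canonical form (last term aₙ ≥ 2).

129 = 18×7 + 3
7 = 2×3 + 1
3 = 3×1 + 0  (stop)
So 129/7 = [18; 2, 3].

[18; 2, 3]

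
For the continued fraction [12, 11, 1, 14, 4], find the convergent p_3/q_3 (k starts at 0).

Using pₖ = aₖpₖ₋₁ + pₖ₋₂, qₖ = aₖqₖ₋₁ + qₖ₋₂ (with p₋₁=1, p₋₂=0, q₋₁=0, q₋₂=1):
  k=0: a=12, p=12, q=1
  k=1: a=11, p=133, q=11
  k=2: a=1, p=145, q=12
  k=3: a=14, p=2163, q=179

2163/179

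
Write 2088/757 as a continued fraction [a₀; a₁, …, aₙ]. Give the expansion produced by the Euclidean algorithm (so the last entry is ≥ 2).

2088 = 2*757 + 574
757 = 1*574 + 183
574 = 3*183 + 25
183 = 7*25 + 8
25 = 3*8 + 1
8 = 8*1 + 0  (stop)
So 2088/757 = [2; 1, 3, 7, 3, 8].

[2; 1, 3, 7, 3, 8]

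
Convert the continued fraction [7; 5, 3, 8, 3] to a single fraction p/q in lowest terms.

2983/415

Fold from the inside: start with 3/1.
  8 + 1/3 = 25/3
  3 + 3/25 = 78/25
  5 + 25/78 = 415/78
  7 + 78/415 = 2983/415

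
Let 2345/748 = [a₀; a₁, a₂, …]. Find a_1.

2345 = 3·748 + 101   →  a_0 = 3
748 = 7·101 + 41   →  a_1 = 7

7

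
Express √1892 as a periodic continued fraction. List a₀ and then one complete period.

a₀ = ⌊√1892⌋ = 43.
With m₀=0, d₀=1 and mₖ₊₁ = dₖaₖ − mₖ, dₖ₊₁ = (n − mₖ₊₁²)/dₖ, aₖ₊₁ = ⌊(a₀+mₖ₊₁)/dₖ₊₁⌋:
  k=1: m=43, d=43, a=2
  k=2: m=43, d=1, a=86
d=1 and a=2a₀=86 at k=2, so the next step gives (m, d) = (43, 43) again — its k=1 value — and the period has length 2.

[43; 2, 86]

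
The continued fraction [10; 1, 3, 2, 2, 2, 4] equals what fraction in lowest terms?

Fold from the inside: start with 4/1.
  2 + 1/4 = 9/4
  2 + 4/9 = 22/9
  2 + 9/22 = 53/22
  3 + 22/53 = 181/53
  1 + 53/181 = 234/181
  10 + 181/234 = 2521/234

2521/234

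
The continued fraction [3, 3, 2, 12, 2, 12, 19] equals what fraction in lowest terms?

141689/43102

Fold from the inside: start with 19/1.
  12 + 1/19 = 229/19
  2 + 19/229 = 477/229
  12 + 229/477 = 5953/477
  2 + 477/5953 = 12383/5953
  3 + 5953/12383 = 43102/12383
  3 + 12383/43102 = 141689/43102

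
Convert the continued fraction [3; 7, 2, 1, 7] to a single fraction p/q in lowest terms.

530/169

Fold from the inside: start with 7/1.
  1 + 1/7 = 8/7
  2 + 7/8 = 23/8
  7 + 8/23 = 169/23
  3 + 23/169 = 530/169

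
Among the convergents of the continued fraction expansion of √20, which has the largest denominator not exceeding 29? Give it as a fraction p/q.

√20 = [4; 2, 8, …] (period length 2).
Convergents:
  p_0/q_0 = 4/1
  p_1/q_1 = 9/2
  p_2/q_2 = 76/17
  p_3/q_3 = 161/36
q_2 = 17 ≤ 29 < 36 = q_3, so the answer is 76/17.

76/17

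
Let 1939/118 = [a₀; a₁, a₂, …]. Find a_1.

2

1939 = 16·118 + 51   →  a_0 = 16
118 = 2·51 + 16   →  a_1 = 2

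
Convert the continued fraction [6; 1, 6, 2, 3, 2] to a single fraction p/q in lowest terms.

817/119

Fold from the inside: start with 2/1.
  3 + 1/2 = 7/2
  2 + 2/7 = 16/7
  6 + 7/16 = 103/16
  1 + 16/103 = 119/103
  6 + 103/119 = 817/119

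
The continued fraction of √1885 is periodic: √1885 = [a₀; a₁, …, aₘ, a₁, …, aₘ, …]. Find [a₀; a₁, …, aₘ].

[43; 2, 2, 2, 86]

a₀ = ⌊√1885⌋ = 43.
With m₀=0, d₀=1 and mₖ₊₁ = dₖaₖ − mₖ, dₖ₊₁ = (n − mₖ₊₁²)/dₖ, aₖ₊₁ = ⌊(a₀+mₖ₊₁)/dₖ₊₁⌋:
  k=1: m=43, d=36, a=2
  k=2: m=29, d=29, a=2
  k=3: m=29, d=36, a=2
  k=4: m=43, d=1, a=86
d=1 and a=2a₀=86 at k=4, so the next step gives (m, d) = (43, 36) again — its k=1 value — and the period has length 4.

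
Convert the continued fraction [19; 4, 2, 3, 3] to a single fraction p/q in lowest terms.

1961/102

Using pₖ = aₖpₖ₋₁ + pₖ₋₂ and qₖ = aₖqₖ₋₁ + qₖ₋₂:
  k=0: a=19, p=19, q=1
  k=1: a=4, p=77, q=4
  k=2: a=2, p=173, q=9
  k=3: a=3, p=596, q=31
  k=4: a=3, p=1961, q=102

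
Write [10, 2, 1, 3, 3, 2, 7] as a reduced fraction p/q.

6393/617

Using pₖ = aₖpₖ₋₁ + pₖ₋₂ and qₖ = aₖqₖ₋₁ + qₖ₋₂:
  k=0: a=10, p=10, q=1
  k=1: a=2, p=21, q=2
  k=2: a=1, p=31, q=3
  k=3: a=3, p=114, q=11
  k=4: a=3, p=373, q=36
  k=5: a=2, p=860, q=83
  k=6: a=7, p=6393, q=617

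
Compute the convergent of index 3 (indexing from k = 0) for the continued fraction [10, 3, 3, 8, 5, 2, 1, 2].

855/83

Using pₖ = aₖpₖ₋₁ + pₖ₋₂, qₖ = aₖqₖ₋₁ + qₖ₋₂ (with p₋₁=1, p₋₂=0, q₋₁=0, q₋₂=1):
  k=0: a=10, p=10, q=1
  k=1: a=3, p=31, q=3
  k=2: a=3, p=103, q=10
  k=3: a=8, p=855, q=83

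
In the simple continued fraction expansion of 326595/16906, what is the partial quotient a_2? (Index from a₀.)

326595 = 19·16906 + 5381   →  a_0 = 19
16906 = 3·5381 + 763   →  a_1 = 3
5381 = 7·763 + 40   →  a_2 = 7

7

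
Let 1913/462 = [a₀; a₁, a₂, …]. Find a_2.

1913 = 4·462 + 65   →  a_0 = 4
462 = 7·65 + 7   →  a_1 = 7
65 = 9·7 + 2   →  a_2 = 9

9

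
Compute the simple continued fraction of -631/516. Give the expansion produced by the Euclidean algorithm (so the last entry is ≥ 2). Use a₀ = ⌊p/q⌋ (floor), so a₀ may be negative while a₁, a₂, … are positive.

[-2; 1, 3, 2, 18, 1, 2]

-631 = -2*516 + 401
516 = 1*401 + 115
401 = 3*115 + 56
115 = 2*56 + 3
56 = 18*3 + 2
3 = 1*2 + 1
2 = 2*1 + 0  (stop)
So -631/516 = [-2; 1, 3, 2, 18, 1, 2].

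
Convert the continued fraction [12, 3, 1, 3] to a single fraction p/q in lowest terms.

Using pₖ = aₖpₖ₋₁ + pₖ₋₂ and qₖ = aₖqₖ₋₁ + qₖ₋₂:
  k=0: a=12, p=12, q=1
  k=1: a=3, p=37, q=3
  k=2: a=1, p=49, q=4
  k=3: a=3, p=184, q=15

184/15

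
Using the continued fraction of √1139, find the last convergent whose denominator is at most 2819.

36449/1080

√1139 = [33; 1, 2, 1, 66, …] (period length 4).
Convergents:
  p_0/q_0 = 33/1
  p_1/q_1 = 34/1
  p_2/q_2 = 101/3
  p_3/q_3 = 135/4
  p_4/q_4 = 9011/267
  p_5/q_5 = 9146/271
  p_6/q_6 = 27303/809
  p_7/q_7 = 36449/1080
  p_8/q_8 = 2432937/72089
q_7 = 1080 ≤ 2819 < 72089 = q_8, so the answer is 36449/1080.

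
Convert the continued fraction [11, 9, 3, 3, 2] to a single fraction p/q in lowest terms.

2377/214

Using pₖ = aₖpₖ₋₁ + pₖ₋₂ and qₖ = aₖqₖ₋₁ + qₖ₋₂:
  k=0: a=11, p=11, q=1
  k=1: a=9, p=100, q=9
  k=2: a=3, p=311, q=28
  k=3: a=3, p=1033, q=93
  k=4: a=2, p=2377, q=214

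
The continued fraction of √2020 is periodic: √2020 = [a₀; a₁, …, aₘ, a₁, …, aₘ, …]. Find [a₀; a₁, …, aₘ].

a₀ = ⌊√2020⌋ = 44.

[44; 1, 16, 1, 88]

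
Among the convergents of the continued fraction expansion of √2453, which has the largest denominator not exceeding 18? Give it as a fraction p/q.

√2453 = [49; 1, 1, 8, 1, 1, 98, …] (period length 6).
Convergents:
  p_0/q_0 = 49/1
  p_1/q_1 = 50/1
  p_2/q_2 = 99/2
  p_3/q_3 = 842/17
  p_4/q_4 = 941/19
q_3 = 17 ≤ 18 < 19 = q_4, so the answer is 842/17.

842/17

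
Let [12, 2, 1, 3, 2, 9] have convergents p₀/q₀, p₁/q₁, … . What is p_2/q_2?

37/3

Using pₖ = aₖpₖ₋₁ + pₖ₋₂, qₖ = aₖqₖ₋₁ + qₖ₋₂ (with p₋₁=1, p₋₂=0, q₋₁=0, q₋₂=1):
  k=0: a=12, p=12, q=1
  k=1: a=2, p=25, q=2
  k=2: a=1, p=37, q=3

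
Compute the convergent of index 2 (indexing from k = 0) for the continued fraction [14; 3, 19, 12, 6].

Using pₖ = aₖpₖ₋₁ + pₖ₋₂, qₖ = aₖqₖ₋₁ + qₖ₋₂ (with p₋₁=1, p₋₂=0, q₋₁=0, q₋₂=1):
  k=0: a=14, p=14, q=1
  k=1: a=3, p=43, q=3
  k=2: a=19, p=831, q=58

831/58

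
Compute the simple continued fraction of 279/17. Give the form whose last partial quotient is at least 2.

279 = 16*17 + 7
17 = 2*7 + 3
7 = 2*3 + 1
3 = 3*1 + 0  (stop)
So 279/17 = [16; 2, 2, 3].

[16; 2, 2, 3]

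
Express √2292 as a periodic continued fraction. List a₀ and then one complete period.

[47; 1, 6, 1, 94]

a₀ = ⌊√2292⌋ = 47.
With m₀=0, d₀=1 and mₖ₊₁ = dₖaₖ − mₖ, dₖ₊₁ = (n − mₖ₊₁²)/dₖ, aₖ₊₁ = ⌊(a₀+mₖ₊₁)/dₖ₊₁⌋:
  k=1: m=47, d=83, a=1
  k=2: m=36, d=12, a=6
  k=3: m=36, d=83, a=1
  k=4: m=47, d=1, a=94
d=1 and a=2a₀=94 at k=4, so the next step gives (m, d) = (47, 83) again — its k=1 value — and the period has length 4.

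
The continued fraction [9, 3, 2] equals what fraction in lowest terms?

65/7

Using pₖ = aₖpₖ₋₁ + pₖ₋₂ and qₖ = aₖqₖ₋₁ + qₖ₋₂:
  k=0: a=9, p=9, q=1
  k=1: a=3, p=28, q=3
  k=2: a=2, p=65, q=7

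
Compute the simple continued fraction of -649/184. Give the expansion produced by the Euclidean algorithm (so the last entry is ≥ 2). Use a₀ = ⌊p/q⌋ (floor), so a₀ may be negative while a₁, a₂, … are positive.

-649 = -4·184 + 87
184 = 2·87 + 10
87 = 8·10 + 7
10 = 1·7 + 3
7 = 2·3 + 1
3 = 3·1 + 0  (stop)
So -649/184 = [-4; 2, 8, 1, 2, 3].

[-4; 2, 8, 1, 2, 3]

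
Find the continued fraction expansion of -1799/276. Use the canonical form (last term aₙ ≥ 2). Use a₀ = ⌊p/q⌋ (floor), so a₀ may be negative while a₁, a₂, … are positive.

-1799 = -7×276 + 133
276 = 2×133 + 10
133 = 13×10 + 3
10 = 3×3 + 1
3 = 3×1 + 0  (stop)
So -1799/276 = [-7; 2, 13, 3, 3].

[-7; 2, 13, 3, 3]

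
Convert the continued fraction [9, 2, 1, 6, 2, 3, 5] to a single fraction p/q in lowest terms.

7367/788

Using pₖ = aₖpₖ₋₁ + pₖ₋₂ and qₖ = aₖqₖ₋₁ + qₖ₋₂:
  k=0: a=9, p=9, q=1
  k=1: a=2, p=19, q=2
  k=2: a=1, p=28, q=3
  k=3: a=6, p=187, q=20
  k=4: a=2, p=402, q=43
  k=5: a=3, p=1393, q=149
  k=6: a=5, p=7367, q=788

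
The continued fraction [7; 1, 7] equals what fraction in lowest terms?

63/8

Using pₖ = aₖpₖ₋₁ + pₖ₋₂ and qₖ = aₖqₖ₋₁ + qₖ₋₂:
  k=0: a=7, p=7, q=1
  k=1: a=1, p=8, q=1
  k=2: a=7, p=63, q=8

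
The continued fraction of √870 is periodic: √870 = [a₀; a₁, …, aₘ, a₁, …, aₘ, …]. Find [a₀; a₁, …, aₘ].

[29; 2, 58]

a₀ = ⌊√870⌋ = 29.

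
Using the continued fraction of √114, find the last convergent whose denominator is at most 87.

√114 = [10; 1, 2, 10, 2, 1, 20, …] (period length 6).
Convergents:
  p_0/q_0 = 10/1
  p_1/q_1 = 11/1
  p_2/q_2 = 32/3
  p_3/q_3 = 331/31
  p_4/q_4 = 694/65
  p_5/q_5 = 1025/96
q_4 = 65 ≤ 87 < 96 = q_5, so the answer is 694/65.

694/65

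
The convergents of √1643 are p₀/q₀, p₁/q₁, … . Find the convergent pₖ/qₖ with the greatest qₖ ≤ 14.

√1643 = [40; 1, 1, 6, 1, 6, 1, 1, 80, …] (period length 8).
Convergents:
  p_0/q_0 = 40/1
  p_1/q_1 = 41/1
  p_2/q_2 = 81/2
  p_3/q_3 = 527/13
  p_4/q_4 = 608/15
q_3 = 13 ≤ 14 < 15 = q_4, so the answer is 527/13.

527/13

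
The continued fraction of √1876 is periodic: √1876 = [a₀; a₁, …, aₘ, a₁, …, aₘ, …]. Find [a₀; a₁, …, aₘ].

[43; 3, 5, 12, 5, 3, 86]

a₀ = ⌊√1876⌋ = 43.
With m₀=0, d₀=1 and mₖ₊₁ = dₖaₖ − mₖ, dₖ₊₁ = (n − mₖ₊₁²)/dₖ, aₖ₊₁ = ⌊(a₀+mₖ₊₁)/dₖ₊₁⌋:
  k=1: m=43, d=27, a=3
  k=2: m=38, d=16, a=5
  k=3: m=42, d=7, a=12
  k=4: m=42, d=16, a=5
  k=5: m=38, d=27, a=3
  k=6: m=43, d=1, a=86
d=1 and a=2a₀=86 at k=6, so the next step gives (m, d) = (43, 27) again — its k=1 value — and the period has length 6.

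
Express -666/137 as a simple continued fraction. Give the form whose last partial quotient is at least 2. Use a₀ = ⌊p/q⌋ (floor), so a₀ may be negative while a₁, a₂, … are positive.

-666 = -5·137 + 19
137 = 7·19 + 4
19 = 4·4 + 3
4 = 1·3 + 1
3 = 3·1 + 0  (stop)
So -666/137 = [-5; 7, 4, 1, 3].

[-5; 7, 4, 1, 3]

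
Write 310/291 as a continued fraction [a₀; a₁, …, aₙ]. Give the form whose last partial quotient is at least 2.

[1; 15, 3, 6]

310 = 1*291 + 19
291 = 15*19 + 6
19 = 3*6 + 1
6 = 6*1 + 0  (stop)
So 310/291 = [1; 15, 3, 6].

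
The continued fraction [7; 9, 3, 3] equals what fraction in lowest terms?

Using pₖ = aₖpₖ₋₁ + pₖ₋₂ and qₖ = aₖqₖ₋₁ + qₖ₋₂:
  k=0: a=7, p=7, q=1
  k=1: a=9, p=64, q=9
  k=2: a=3, p=199, q=28
  k=3: a=3, p=661, q=93

661/93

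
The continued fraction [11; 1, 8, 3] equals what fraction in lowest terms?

Fold from the inside: start with 3/1.
  8 + 1/3 = 25/3
  1 + 3/25 = 28/25
  11 + 25/28 = 333/28

333/28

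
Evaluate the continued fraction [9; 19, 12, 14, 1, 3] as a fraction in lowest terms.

Using pₖ = aₖpₖ₋₁ + pₖ₋₂ and qₖ = aₖqₖ₋₁ + qₖ₋₂:
  k=0: a=9, p=9, q=1
  k=1: a=19, p=172, q=19
  k=2: a=12, p=2073, q=229
  k=3: a=14, p=29194, q=3225
  k=4: a=1, p=31267, q=3454
  k=5: a=3, p=122995, q=13587

122995/13587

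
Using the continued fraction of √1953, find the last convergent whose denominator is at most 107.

√1953 = [44; 5, 5, 3, 12, 3, 5, 5, 88, …] (period length 8).
Convergents:
  p_0/q_0 = 44/1
  p_1/q_1 = 221/5
  p_2/q_2 = 1149/26
  p_3/q_3 = 3668/83
  p_4/q_4 = 45165/1022
q_3 = 83 ≤ 107 < 1022 = q_4, so the answer is 3668/83.

3668/83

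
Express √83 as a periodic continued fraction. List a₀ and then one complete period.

[9; 9, 18]

a₀ = ⌊√83⌋ = 9.
With m₀=0, d₀=1 and mₖ₊₁ = dₖaₖ − mₖ, dₖ₊₁ = (n − mₖ₊₁²)/dₖ, aₖ₊₁ = ⌊(a₀+mₖ₊₁)/dₖ₊₁⌋:
  k=1: m=9, d=2, a=9
  k=2: m=9, d=1, a=18
d=1 and a=2a₀=18 at k=2, so the next step gives (m, d) = (9, 2) again — its k=1 value — and the period has length 2.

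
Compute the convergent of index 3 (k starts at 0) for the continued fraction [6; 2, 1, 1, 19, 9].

32/5

Using pₖ = aₖpₖ₋₁ + pₖ₋₂, qₖ = aₖqₖ₋₁ + qₖ₋₂ (with p₋₁=1, p₋₂=0, q₋₁=0, q₋₂=1):
  k=0: a=6, p=6, q=1
  k=1: a=2, p=13, q=2
  k=2: a=1, p=19, q=3
  k=3: a=1, p=32, q=5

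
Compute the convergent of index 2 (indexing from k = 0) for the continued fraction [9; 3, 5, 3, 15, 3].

149/16

Using pₖ = aₖpₖ₋₁ + pₖ₋₂, qₖ = aₖqₖ₋₁ + qₖ₋₂ (with p₋₁=1, p₋₂=0, q₋₁=0, q₋₂=1):
  k=0: a=9, p=9, q=1
  k=1: a=3, p=28, q=3
  k=2: a=5, p=149, q=16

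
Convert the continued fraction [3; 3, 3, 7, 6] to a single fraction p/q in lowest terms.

Using pₖ = aₖpₖ₋₁ + pₖ₋₂ and qₖ = aₖqₖ₋₁ + qₖ₋₂:
  k=0: a=3, p=3, q=1
  k=1: a=3, p=10, q=3
  k=2: a=3, p=33, q=10
  k=3: a=7, p=241, q=73
  k=4: a=6, p=1479, q=448

1479/448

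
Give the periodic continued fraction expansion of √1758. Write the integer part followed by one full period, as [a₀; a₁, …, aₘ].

a₀ = ⌊√1758⌋ = 41.
With m₀=0, d₀=1 and mₖ₊₁ = dₖaₖ − mₖ, dₖ₊₁ = (n − mₖ₊₁²)/dₖ, aₖ₊₁ = ⌊(a₀+mₖ₊₁)/dₖ₊₁⌋:
  k=1: m=41, d=77, a=1
  k=2: m=36, d=6, a=12
  k=3: m=36, d=77, a=1
  k=4: m=41, d=1, a=82
d=1 and a=2a₀=82 at k=4, so the next step gives (m, d) = (41, 77) again — its k=1 value — and the period has length 4.

[41; 1, 12, 1, 82]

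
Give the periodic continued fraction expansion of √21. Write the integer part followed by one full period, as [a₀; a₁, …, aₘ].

a₀ = ⌊√21⌋ = 4.

[4; 1, 1, 2, 1, 1, 8]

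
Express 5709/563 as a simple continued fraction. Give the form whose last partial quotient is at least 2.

[10; 7, 7, 1, 9]

5709 = 10·563 + 79
563 = 7·79 + 10
79 = 7·10 + 9
10 = 1·9 + 1
9 = 9·1 + 0  (stop)
So 5709/563 = [10; 7, 7, 1, 9].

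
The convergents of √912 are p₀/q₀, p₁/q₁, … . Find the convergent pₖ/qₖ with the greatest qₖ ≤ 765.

9090/301

√912 = [30; 5, 60, …] (period length 2).
Convergents:
  p_0/q_0 = 30/1
  p_1/q_1 = 151/5
  p_2/q_2 = 9090/301
  p_3/q_3 = 45601/1510
q_2 = 301 ≤ 765 < 1510 = q_3, so the answer is 9090/301.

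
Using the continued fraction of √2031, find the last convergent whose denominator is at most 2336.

√2031 = [45; 15, 90, …] (period length 2).
Convergents:
  p_0/q_0 = 45/1
  p_1/q_1 = 676/15
  p_2/q_2 = 60885/1351
  p_3/q_3 = 913951/20280
q_2 = 1351 ≤ 2336 < 20280 = q_3, so the answer is 60885/1351.

60885/1351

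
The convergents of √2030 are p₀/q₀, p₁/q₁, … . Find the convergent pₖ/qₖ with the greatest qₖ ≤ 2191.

73035/1621

√2030 = [45; 18, 90, …] (period length 2).
Convergents:
  p_0/q_0 = 45/1
  p_1/q_1 = 811/18
  p_2/q_2 = 73035/1621
  p_3/q_3 = 1315441/29196
q_2 = 1621 ≤ 2191 < 29196 = q_3, so the answer is 73035/1621.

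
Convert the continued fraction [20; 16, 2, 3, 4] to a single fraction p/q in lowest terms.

Fold from the inside: start with 4/1.
  3 + 1/4 = 13/4
  2 + 4/13 = 30/13
  16 + 13/30 = 493/30
  20 + 30/493 = 9890/493

9890/493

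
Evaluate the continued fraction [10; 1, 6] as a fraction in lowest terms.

76/7

Fold from the inside: start with 6/1.
  1 + 1/6 = 7/6
  10 + 6/7 = 76/7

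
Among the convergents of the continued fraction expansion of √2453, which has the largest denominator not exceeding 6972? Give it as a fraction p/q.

177458/3583

√2453 = [49; 1, 1, 8, 1, 1, 98, …] (period length 6).
Convergents:
  p_0/q_0 = 49/1
  p_1/q_1 = 50/1
  p_2/q_2 = 99/2
  p_3/q_3 = 842/17
  p_4/q_4 = 941/19
  p_5/q_5 = 1783/36
  p_6/q_6 = 175675/3547
  p_7/q_7 = 177458/3583
  p_8/q_8 = 353133/7130
q_7 = 3583 ≤ 6972 < 7130 = q_8, so the answer is 177458/3583.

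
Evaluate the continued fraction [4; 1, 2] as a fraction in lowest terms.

Using pₖ = aₖpₖ₋₁ + pₖ₋₂ and qₖ = aₖqₖ₋₁ + qₖ₋₂:
  k=0: a=4, p=4, q=1
  k=1: a=1, p=5, q=1
  k=2: a=2, p=14, q=3

14/3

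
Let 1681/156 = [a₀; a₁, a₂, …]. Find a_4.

5

1681 = 10·156 + 121   →  a_0 = 10
156 = 1·121 + 35   →  a_1 = 1
121 = 3·35 + 16   →  a_2 = 3
35 = 2·16 + 3   →  a_3 = 2
16 = 5·3 + 1   →  a_4 = 5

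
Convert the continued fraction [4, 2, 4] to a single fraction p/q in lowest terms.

Fold from the inside: start with 4/1.
  2 + 1/4 = 9/4
  4 + 4/9 = 40/9

40/9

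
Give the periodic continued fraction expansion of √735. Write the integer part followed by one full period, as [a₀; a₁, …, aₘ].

[27; 9, 54]

a₀ = ⌊√735⌋ = 27.
With m₀=0, d₀=1 and mₖ₊₁ = dₖaₖ − mₖ, dₖ₊₁ = (n − mₖ₊₁²)/dₖ, aₖ₊₁ = ⌊(a₀+mₖ₊₁)/dₖ₊₁⌋:
  k=1: m=27, d=6, a=9
  k=2: m=27, d=1, a=54
d=1 and a=2a₀=54 at k=2, so the next step gives (m, d) = (27, 6) again — its k=1 value — and the period has length 2.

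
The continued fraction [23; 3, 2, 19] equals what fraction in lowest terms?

Using pₖ = aₖpₖ₋₁ + pₖ₋₂ and qₖ = aₖqₖ₋₁ + qₖ₋₂:
  k=0: a=23, p=23, q=1
  k=1: a=3, p=70, q=3
  k=2: a=2, p=163, q=7
  k=3: a=19, p=3167, q=136

3167/136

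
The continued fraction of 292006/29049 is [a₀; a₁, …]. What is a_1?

19

292006 = 10·29049 + 1516   →  a_0 = 10
29049 = 19·1516 + 245   →  a_1 = 19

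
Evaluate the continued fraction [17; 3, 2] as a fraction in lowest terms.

121/7

Fold from the inside: start with 2/1.
  3 + 1/2 = 7/2
  17 + 2/7 = 121/7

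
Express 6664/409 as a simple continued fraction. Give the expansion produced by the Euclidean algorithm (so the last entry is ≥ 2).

6664 = 16*409 + 120
409 = 3*120 + 49
120 = 2*49 + 22
49 = 2*22 + 5
22 = 4*5 + 2
5 = 2*2 + 1
2 = 2*1 + 0  (stop)
So 6664/409 = [16; 3, 2, 2, 4, 2, 2].

[16; 3, 2, 2, 4, 2, 2]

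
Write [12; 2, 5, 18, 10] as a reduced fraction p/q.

25047/2011

Fold from the inside: start with 10/1.
  18 + 1/10 = 181/10
  5 + 10/181 = 915/181
  2 + 181/915 = 2011/915
  12 + 915/2011 = 25047/2011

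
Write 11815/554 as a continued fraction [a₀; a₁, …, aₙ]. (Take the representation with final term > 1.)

11815 = 21·554 + 181
554 = 3·181 + 11
181 = 16·11 + 5
11 = 2·5 + 1
5 = 5·1 + 0  (stop)
So 11815/554 = [21; 3, 16, 2, 5].

[21; 3, 16, 2, 5]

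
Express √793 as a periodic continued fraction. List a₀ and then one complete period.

[28; 6, 4, 6, 56]

a₀ = ⌊√793⌋ = 28.
With m₀=0, d₀=1 and mₖ₊₁ = dₖaₖ − mₖ, dₖ₊₁ = (n − mₖ₊₁²)/dₖ, aₖ₊₁ = ⌊(a₀+mₖ₊₁)/dₖ₊₁⌋:
  k=1: m=28, d=9, a=6
  k=2: m=26, d=13, a=4
  k=3: m=26, d=9, a=6
  k=4: m=28, d=1, a=56
d=1 and a=2a₀=56 at k=4, so the next step gives (m, d) = (28, 9) again — its k=1 value — and the period has length 4.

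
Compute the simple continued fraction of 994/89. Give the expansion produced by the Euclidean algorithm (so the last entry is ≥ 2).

[11; 5, 1, 14]

994 = 11×89 + 15
89 = 5×15 + 14
15 = 1×14 + 1
14 = 14×1 + 0  (stop)
So 994/89 = [11; 5, 1, 14].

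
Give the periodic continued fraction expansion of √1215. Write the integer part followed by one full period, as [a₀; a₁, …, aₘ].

[34; 1, 5, 1, 68]

a₀ = ⌊√1215⌋ = 34.
With m₀=0, d₀=1 and mₖ₊₁ = dₖaₖ − mₖ, dₖ₊₁ = (n − mₖ₊₁²)/dₖ, aₖ₊₁ = ⌊(a₀+mₖ₊₁)/dₖ₊₁⌋:
  k=1: m=34, d=59, a=1
  k=2: m=25, d=10, a=5
  k=3: m=25, d=59, a=1
  k=4: m=34, d=1, a=68
d=1 and a=2a₀=68 at k=4, so the next step gives (m, d) = (34, 59) again — its k=1 value — and the period has length 4.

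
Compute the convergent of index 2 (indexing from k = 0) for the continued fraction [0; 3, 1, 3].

Using pₖ = aₖpₖ₋₁ + pₖ₋₂, qₖ = aₖqₖ₋₁ + qₖ₋₂ (with p₋₁=1, p₋₂=0, q₋₁=0, q₋₂=1):
  k=0: a=0, p=0, q=1
  k=1: a=3, p=1, q=3
  k=2: a=1, p=1, q=4

1/4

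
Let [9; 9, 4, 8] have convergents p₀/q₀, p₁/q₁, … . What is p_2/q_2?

Using pₖ = aₖpₖ₋₁ + pₖ₋₂, qₖ = aₖqₖ₋₁ + qₖ₋₂ (with p₋₁=1, p₋₂=0, q₋₁=0, q₋₂=1):
  k=0: a=9, p=9, q=1
  k=1: a=9, p=82, q=9
  k=2: a=4, p=337, q=37

337/37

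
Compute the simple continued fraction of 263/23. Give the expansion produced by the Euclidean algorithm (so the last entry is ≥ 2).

263 = 11*23 + 10
23 = 2*10 + 3
10 = 3*3 + 1
3 = 3*1 + 0  (stop)
So 263/23 = [11; 2, 3, 3].

[11; 2, 3, 3]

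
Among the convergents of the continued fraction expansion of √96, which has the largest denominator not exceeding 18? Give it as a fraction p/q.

49/5

√96 = [9; 1, 3, 1, 18, …] (period length 4).
Convergents:
  p_0/q_0 = 9/1
  p_1/q_1 = 10/1
  p_2/q_2 = 39/4
  p_3/q_3 = 49/5
  p_4/q_4 = 921/94
q_3 = 5 ≤ 18 < 94 = q_4, so the answer is 49/5.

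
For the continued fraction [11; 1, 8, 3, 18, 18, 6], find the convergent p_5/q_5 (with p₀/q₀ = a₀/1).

110151/9262

Using pₖ = aₖpₖ₋₁ + pₖ₋₂, qₖ = aₖqₖ₋₁ + qₖ₋₂ (with p₋₁=1, p₋₂=0, q₋₁=0, q₋₂=1):
  k=0: a=11, p=11, q=1
  k=1: a=1, p=12, q=1
  k=2: a=8, p=107, q=9
  k=3: a=3, p=333, q=28
  k=4: a=18, p=6101, q=513
  k=5: a=18, p=110151, q=9262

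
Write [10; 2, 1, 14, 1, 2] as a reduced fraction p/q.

Fold from the inside: start with 2/1.
  1 + 1/2 = 3/2
  14 + 2/3 = 44/3
  1 + 3/44 = 47/44
  2 + 44/47 = 138/47
  10 + 47/138 = 1427/138

1427/138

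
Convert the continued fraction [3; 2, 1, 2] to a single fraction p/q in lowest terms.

Fold from the inside: start with 2/1.
  1 + 1/2 = 3/2
  2 + 2/3 = 8/3
  3 + 3/8 = 27/8

27/8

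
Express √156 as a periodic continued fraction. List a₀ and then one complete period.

a₀ = ⌊√156⌋ = 12.
With m₀=0, d₀=1 and mₖ₊₁ = dₖaₖ − mₖ, dₖ₊₁ = (n − mₖ₊₁²)/dₖ, aₖ₊₁ = ⌊(a₀+mₖ₊₁)/dₖ₊₁⌋:
  k=1: m=12, d=12, a=2
  k=2: m=12, d=1, a=24
d=1 and a=2a₀=24 at k=2, so the next step gives (m, d) = (12, 12) again — its k=1 value — and the period has length 2.

[12; 2, 24]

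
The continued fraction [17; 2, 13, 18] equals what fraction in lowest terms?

Fold from the inside: start with 18/1.
  13 + 1/18 = 235/18
  2 + 18/235 = 488/235
  17 + 235/488 = 8531/488

8531/488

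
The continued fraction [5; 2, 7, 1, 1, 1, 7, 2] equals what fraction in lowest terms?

Fold from the inside: start with 2/1.
  7 + 1/2 = 15/2
  1 + 2/15 = 17/15
  1 + 15/17 = 32/17
  1 + 17/32 = 49/32
  7 + 32/49 = 375/49
  2 + 49/375 = 799/375
  5 + 375/799 = 4370/799

4370/799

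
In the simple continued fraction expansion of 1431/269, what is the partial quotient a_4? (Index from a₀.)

1431 = 5·269 + 86   →  a_0 = 5
269 = 3·86 + 11   →  a_1 = 3
86 = 7·11 + 9   →  a_2 = 7
11 = 1·9 + 2   →  a_3 = 1
9 = 4·2 + 1   →  a_4 = 4

4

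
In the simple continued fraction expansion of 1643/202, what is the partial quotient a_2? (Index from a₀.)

2

1643 = 8·202 + 27   →  a_0 = 8
202 = 7·27 + 13   →  a_1 = 7
27 = 2·13 + 1   →  a_2 = 2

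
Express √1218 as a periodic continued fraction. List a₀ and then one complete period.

[34; 1, 8, 1, 68]

a₀ = ⌊√1218⌋ = 34.
With m₀=0, d₀=1 and mₖ₊₁ = dₖaₖ − mₖ, dₖ₊₁ = (n − mₖ₊₁²)/dₖ, aₖ₊₁ = ⌊(a₀+mₖ₊₁)/dₖ₊₁⌋:
  k=1: m=34, d=62, a=1
  k=2: m=28, d=7, a=8
  k=3: m=28, d=62, a=1
  k=4: m=34, d=1, a=68
d=1 and a=2a₀=68 at k=4, so the next step gives (m, d) = (34, 62) again — its k=1 value — and the period has length 4.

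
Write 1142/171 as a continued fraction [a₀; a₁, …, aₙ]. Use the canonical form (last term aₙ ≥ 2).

1142 = 6*171 + 116
171 = 1*116 + 55
116 = 2*55 + 6
55 = 9*6 + 1
6 = 6*1 + 0  (stop)
So 1142/171 = [6; 1, 2, 9, 6].

[6; 1, 2, 9, 6]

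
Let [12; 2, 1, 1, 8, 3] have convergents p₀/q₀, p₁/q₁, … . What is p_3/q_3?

Using pₖ = aₖpₖ₋₁ + pₖ₋₂, qₖ = aₖqₖ₋₁ + qₖ₋₂ (with p₋₁=1, p₋₂=0, q₋₁=0, q₋₂=1):
  k=0: a=12, p=12, q=1
  k=1: a=2, p=25, q=2
  k=2: a=1, p=37, q=3
  k=3: a=1, p=62, q=5

62/5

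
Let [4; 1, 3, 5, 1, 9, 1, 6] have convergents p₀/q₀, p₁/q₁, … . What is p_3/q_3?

100/21

Using pₖ = aₖpₖ₋₁ + pₖ₋₂, qₖ = aₖqₖ₋₁ + qₖ₋₂ (with p₋₁=1, p₋₂=0, q₋₁=0, q₋₂=1):
  k=0: a=4, p=4, q=1
  k=1: a=1, p=5, q=1
  k=2: a=3, p=19, q=4
  k=3: a=5, p=100, q=21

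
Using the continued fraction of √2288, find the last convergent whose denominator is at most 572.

27217/569

√2288 = [47; 1, 4, 1, 94, …] (period length 4).
Convergents:
  p_0/q_0 = 47/1
  p_1/q_1 = 48/1
  p_2/q_2 = 239/5
  p_3/q_3 = 287/6
  p_4/q_4 = 27217/569
  p_5/q_5 = 27504/575
q_4 = 569 ≤ 572 < 575 = q_5, so the answer is 27217/569.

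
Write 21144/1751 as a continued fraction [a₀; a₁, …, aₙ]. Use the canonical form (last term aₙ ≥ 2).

21144 = 12*1751 + 132
1751 = 13*132 + 35
132 = 3*35 + 27
35 = 1*27 + 8
27 = 3*8 + 3
8 = 2*3 + 2
3 = 1*2 + 1
2 = 2*1 + 0  (stop)
So 21144/1751 = [12; 13, 3, 1, 3, 2, 1, 2].

[12; 13, 3, 1, 3, 2, 1, 2]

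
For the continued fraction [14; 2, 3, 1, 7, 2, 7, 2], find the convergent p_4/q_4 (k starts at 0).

1011/70

Using pₖ = aₖpₖ₋₁ + pₖ₋₂, qₖ = aₖqₖ₋₁ + qₖ₋₂ (with p₋₁=1, p₋₂=0, q₋₁=0, q₋₂=1):
  k=0: a=14, p=14, q=1
  k=1: a=2, p=29, q=2
  k=2: a=3, p=101, q=7
  k=3: a=1, p=130, q=9
  k=4: a=7, p=1011, q=70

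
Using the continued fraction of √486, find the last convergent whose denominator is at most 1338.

√486 = [22; 22, 44, …] (period length 2).
Convergents:
  p_0/q_0 = 22/1
  p_1/q_1 = 485/22
  p_2/q_2 = 21362/969
  p_3/q_3 = 470449/21340
q_2 = 969 ≤ 1338 < 21340 = q_3, so the answer is 21362/969.

21362/969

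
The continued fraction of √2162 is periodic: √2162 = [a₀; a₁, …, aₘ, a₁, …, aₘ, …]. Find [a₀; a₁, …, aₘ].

[46; 2, 92]

a₀ = ⌊√2162⌋ = 46.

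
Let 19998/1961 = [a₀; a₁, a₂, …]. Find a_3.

19998 = 10·1961 + 388   →  a_0 = 10
1961 = 5·388 + 21   →  a_1 = 5
388 = 18·21 + 10   →  a_2 = 18
21 = 2·10 + 1   →  a_3 = 2

2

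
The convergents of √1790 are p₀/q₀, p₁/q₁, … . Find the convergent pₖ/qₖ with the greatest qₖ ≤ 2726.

60501/1430

√1790 = [42; 3, 4, 8, 4, 3, 84, …] (period length 6).
Convergents:
  p_0/q_0 = 42/1
  p_1/q_1 = 127/3
  p_2/q_2 = 550/13
  p_3/q_3 = 4527/107
  p_4/q_4 = 18658/441
  p_5/q_5 = 60501/1430
  p_6/q_6 = 5100742/120561
q_5 = 1430 ≤ 2726 < 120561 = q_6, so the answer is 60501/1430.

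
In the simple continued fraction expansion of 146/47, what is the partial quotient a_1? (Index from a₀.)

146 = 3·47 + 5   →  a_0 = 3
47 = 9·5 + 2   →  a_1 = 9

9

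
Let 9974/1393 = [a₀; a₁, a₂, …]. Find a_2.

4

9974 = 7·1393 + 223   →  a_0 = 7
1393 = 6·223 + 55   →  a_1 = 6
223 = 4·55 + 3   →  a_2 = 4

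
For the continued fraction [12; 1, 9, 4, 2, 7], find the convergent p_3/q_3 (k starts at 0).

529/41

Using pₖ = aₖpₖ₋₁ + pₖ₋₂, qₖ = aₖqₖ₋₁ + qₖ₋₂ (with p₋₁=1, p₋₂=0, q₋₁=0, q₋₂=1):
  k=0: a=12, p=12, q=1
  k=1: a=1, p=13, q=1
  k=2: a=9, p=129, q=10
  k=3: a=4, p=529, q=41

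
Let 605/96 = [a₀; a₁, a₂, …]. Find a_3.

4

605 = 6·96 + 29   →  a_0 = 6
96 = 3·29 + 9   →  a_1 = 3
29 = 3·9 + 2   →  a_2 = 3
9 = 4·2 + 1   →  a_3 = 4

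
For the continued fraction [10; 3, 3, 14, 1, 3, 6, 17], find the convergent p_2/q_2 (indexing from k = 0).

103/10

Using pₖ = aₖpₖ₋₁ + pₖ₋₂, qₖ = aₖqₖ₋₁ + qₖ₋₂ (with p₋₁=1, p₋₂=0, q₋₁=0, q₋₂=1):
  k=0: a=10, p=10, q=1
  k=1: a=3, p=31, q=3
  k=2: a=3, p=103, q=10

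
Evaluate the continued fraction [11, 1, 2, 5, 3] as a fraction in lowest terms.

Fold from the inside: start with 3/1.
  5 + 1/3 = 16/3
  2 + 3/16 = 35/16
  1 + 16/35 = 51/35
  11 + 35/51 = 596/51

596/51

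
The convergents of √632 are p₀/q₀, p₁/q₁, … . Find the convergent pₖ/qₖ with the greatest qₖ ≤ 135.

√632 = [25; 7, 6, 7, 50, …] (period length 4).
Convergents:
  p_0/q_0 = 25/1
  p_1/q_1 = 176/7
  p_2/q_2 = 1081/43
  p_3/q_3 = 7743/308
q_2 = 43 ≤ 135 < 308 = q_3, so the answer is 1081/43.

1081/43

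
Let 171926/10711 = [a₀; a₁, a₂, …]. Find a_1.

171926 = 16·10711 + 550   →  a_0 = 16
10711 = 19·550 + 261   →  a_1 = 19

19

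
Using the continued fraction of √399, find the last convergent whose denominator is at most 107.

√399 = [19; 1, 38, …] (period length 2).
Convergents:
  p_0/q_0 = 19/1
  p_1/q_1 = 20/1
  p_2/q_2 = 779/39
  p_3/q_3 = 799/40
  p_4/q_4 = 31141/1559
q_3 = 40 ≤ 107 < 1559 = q_4, so the answer is 799/40.

799/40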